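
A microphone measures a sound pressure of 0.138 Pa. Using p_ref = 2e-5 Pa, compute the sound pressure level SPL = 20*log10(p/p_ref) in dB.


p / p_ref = 0.138 / 2e-5 = 6900
SPL = 20 * log10(6900) = 76.777 dB


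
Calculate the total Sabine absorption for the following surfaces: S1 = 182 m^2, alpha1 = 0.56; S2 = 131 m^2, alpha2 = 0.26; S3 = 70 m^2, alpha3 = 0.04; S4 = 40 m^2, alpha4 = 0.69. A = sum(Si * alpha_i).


182 * 0.56 = 101.92
131 * 0.26 = 34.06
70 * 0.04 = 2.8
40 * 0.69 = 27.6
A_total = 101.92 + 34.06 + 2.8 + 27.6 = 166.38 m^2


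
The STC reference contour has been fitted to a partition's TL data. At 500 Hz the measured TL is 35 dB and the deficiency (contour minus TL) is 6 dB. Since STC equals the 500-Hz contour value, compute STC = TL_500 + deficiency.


By ASTM E413, STC = value of the fitted reference contour at 500 Hz.
Contour value at 500 Hz = TL_500 + deficiency = 35 + 6 = 41
STC = 41


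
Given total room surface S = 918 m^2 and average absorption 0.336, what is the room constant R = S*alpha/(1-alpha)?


R = 918 * 0.336 / (1 - 0.336) = 464.53 m^2


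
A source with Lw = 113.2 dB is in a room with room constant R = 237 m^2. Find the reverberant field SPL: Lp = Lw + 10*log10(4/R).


4/R = 4/237 = 0.0168776
Lp = 113.2 + 10*log10(0.0168776) = 95.473 dB


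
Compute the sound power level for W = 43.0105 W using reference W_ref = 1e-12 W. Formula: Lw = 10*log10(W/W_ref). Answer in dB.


W / W_ref = 43.0105 / 1e-12 = 4.30105e+13
Lw = 10 * log10(4.30105e+13) = 136.34 dB


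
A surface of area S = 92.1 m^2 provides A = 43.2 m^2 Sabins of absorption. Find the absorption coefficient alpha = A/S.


Absorption coefficient = absorbed power / incident power
alpha = A / S = 43.2 / 92.1 = 0.46906


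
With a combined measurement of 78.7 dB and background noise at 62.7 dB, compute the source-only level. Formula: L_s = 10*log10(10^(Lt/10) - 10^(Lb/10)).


10^(78.7/10) = 7.4131e+07
10^(62.7/10) = 1.86209e+06
Difference = 7.4131e+07 - 1.86209e+06 = 7.22689e+07
L_source = 10*log10(7.22689e+07) = 78.59 dB


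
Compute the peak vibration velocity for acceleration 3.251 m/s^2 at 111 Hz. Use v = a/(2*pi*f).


omega = 2*pi*f = 2*pi*111 = 697.434 rad/s
v = a / omega = 3.251 / 697.434 = 0.0046614 m/s


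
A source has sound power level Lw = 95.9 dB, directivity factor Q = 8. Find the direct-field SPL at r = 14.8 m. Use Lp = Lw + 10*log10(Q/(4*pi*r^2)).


4*pi*r^2 = 4*pi*14.8^2 = 2752.54 m^2
Q / (4*pi*r^2) = 8 / 2752.54 = 0.00290641
Lp = 95.9 + 10*log10(0.00290641) = 70.534 dB


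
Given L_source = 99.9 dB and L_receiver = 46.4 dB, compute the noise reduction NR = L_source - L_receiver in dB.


NR = L_source - L_receiver (difference between source and receiving room levels)
NR = 99.9 - 46.4 = 53.5 dB


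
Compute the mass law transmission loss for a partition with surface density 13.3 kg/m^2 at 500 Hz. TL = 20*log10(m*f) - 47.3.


m * f = 13.3 * 500 = 6650
20*log10(6650) = 76.4564 dB
TL = 76.4564 - 47.3 = 29.156 dB


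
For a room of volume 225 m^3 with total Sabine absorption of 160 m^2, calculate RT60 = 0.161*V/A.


RT60 = 0.161 * 225 / 160 = 0.22641 s


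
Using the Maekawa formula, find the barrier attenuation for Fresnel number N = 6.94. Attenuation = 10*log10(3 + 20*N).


3 + 20*N = 3 + 20*6.94 = 141.8
Att = 10*log10(141.8) = 21.517 dB


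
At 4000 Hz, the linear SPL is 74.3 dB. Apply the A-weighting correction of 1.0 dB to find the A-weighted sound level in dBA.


A-weighting table: 4000 Hz -> 1.0 dB correction
SPL_A = SPL + correction = 74.3 + (1.0) = 75.3 dBA


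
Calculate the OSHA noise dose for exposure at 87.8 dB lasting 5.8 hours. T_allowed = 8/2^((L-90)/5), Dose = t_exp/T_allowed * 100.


T_allowed = 8 / 2^((87.8 - 90)/5) = 10.8528 hr
Dose = 5.8 / 10.8528 * 100 = 53.442 %


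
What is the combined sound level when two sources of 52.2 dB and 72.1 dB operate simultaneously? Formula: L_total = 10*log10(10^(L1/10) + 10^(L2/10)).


10^(52.2/10) = 165959
10^(72.1/10) = 1.62181e+07
Sum = 165959 + 1.62181e+07 = 1.63841e+07
L_total = 10*log10(1.63841e+07) = 72.144 dB


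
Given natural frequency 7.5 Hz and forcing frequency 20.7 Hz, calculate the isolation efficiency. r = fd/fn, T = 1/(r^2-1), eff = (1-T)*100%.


r = 20.7 / 7.5 = 2.76
r^2 - 1 = 2.76^2 - 1 = 6.6176
T = 1/6.6176 = 0.151112
Efficiency = (1 - 0.151112)*100 = 84.889 %


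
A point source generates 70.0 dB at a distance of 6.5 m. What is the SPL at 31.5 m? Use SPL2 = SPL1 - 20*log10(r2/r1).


r2/r1 = 31.5/6.5 = 4.84615
Correction = 20*log10(4.84615) = 13.7079 dB
SPL2 = 70.0 - 13.7079 = 56.292 dB


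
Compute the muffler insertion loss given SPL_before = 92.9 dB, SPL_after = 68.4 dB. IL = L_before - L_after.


Insertion loss = SPL without muffler - SPL with muffler
IL = 92.9 - 68.4 = 24.5 dB


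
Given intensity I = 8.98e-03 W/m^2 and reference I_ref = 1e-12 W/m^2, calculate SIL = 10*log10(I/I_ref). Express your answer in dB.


I / I_ref = 8.98e-03 / 1e-12 = 8.98e+09
SIL = 10 * log10(8.98e+09) = 99.533 dB


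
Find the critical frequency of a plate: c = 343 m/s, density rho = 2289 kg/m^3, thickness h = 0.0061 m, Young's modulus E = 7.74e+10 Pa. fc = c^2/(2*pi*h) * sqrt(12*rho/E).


12*rho/E = 12*2289/7.74e+10 = 3.54884e-07
sqrt(12*rho/E) = sqrt(3.54884e-07) = 0.000595721
c^2/(2*pi*h) = 343^2/(2*pi*0.0061) = 3.06958e+06
fc = 3.06958e+06 * 0.000595721 = 1828.6 Hz


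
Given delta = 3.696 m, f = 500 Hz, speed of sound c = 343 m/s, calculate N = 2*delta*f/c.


N = 2*delta*f/c = 2*delta/lambda, where lambda = c/f
lambda = 343 / 500 = 0.686 m
N = 2 * 3.696 / 0.686 = 10.776


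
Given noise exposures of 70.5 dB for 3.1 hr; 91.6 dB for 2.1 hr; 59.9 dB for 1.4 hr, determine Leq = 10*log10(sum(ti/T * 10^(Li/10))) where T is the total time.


T_total = 3.1 + 2.1 + 1.4 = 6.6 hr
(3.1/6.6) * 10^(70.5/10) = 5.27009e+06
(2.1/6.6) * 10^(91.6/10) = 4.59913e+08
(1.4/6.6) * 10^(59.9/10) = 207293
Sum = 5.27009e+06 + 4.59913e+08 + 207293 = 4.6539e+08
Leq = 10*log10(4.6539e+08) = 86.678 dB


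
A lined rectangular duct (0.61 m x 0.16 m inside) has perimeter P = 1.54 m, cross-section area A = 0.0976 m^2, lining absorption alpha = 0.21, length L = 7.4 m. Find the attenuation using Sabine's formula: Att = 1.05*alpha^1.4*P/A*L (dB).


alpha^1.4 = 0.21^1.4 = 0.112488
Attenuation rate = 1.05 * alpha^1.4 * P / A
= 1.05 * 0.112488 * 1.54 / 0.0976 = 1.86366 dB/m
Total Att = 1.86366 * 7.4 = 13.791 dB


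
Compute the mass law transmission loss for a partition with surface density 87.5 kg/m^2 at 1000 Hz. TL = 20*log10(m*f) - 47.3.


m * f = 87.5 * 1000 = 87500
20*log10(87500) = 98.8402 dB
TL = 98.8402 - 47.3 = 51.54 dB


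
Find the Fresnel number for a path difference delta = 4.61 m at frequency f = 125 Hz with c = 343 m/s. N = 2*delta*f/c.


N = 2*delta*f/c = 2*delta/lambda, where lambda = c/f
lambda = 343 / 125 = 2.744 m
N = 2 * 4.61 / 2.744 = 3.3601


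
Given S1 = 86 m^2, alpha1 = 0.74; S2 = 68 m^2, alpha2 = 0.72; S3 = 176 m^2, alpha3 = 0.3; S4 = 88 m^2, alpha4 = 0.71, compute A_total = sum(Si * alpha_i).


86 * 0.74 = 63.64
68 * 0.72 = 48.96
176 * 0.3 = 52.8
88 * 0.71 = 62.48
A_total = 63.64 + 48.96 + 52.8 + 62.48 = 227.88 m^2


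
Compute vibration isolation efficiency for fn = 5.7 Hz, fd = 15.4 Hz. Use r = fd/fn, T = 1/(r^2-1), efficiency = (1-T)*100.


r = 15.4 / 5.7 = 2.70175
r^2 - 1 = 2.70175^2 - 1 = 6.29945
T = 1/6.29945 = 0.158744
Efficiency = (1 - 0.158744)*100 = 84.126 %


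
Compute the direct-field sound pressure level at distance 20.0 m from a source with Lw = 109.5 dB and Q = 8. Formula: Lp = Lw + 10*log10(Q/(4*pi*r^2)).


4*pi*r^2 = 4*pi*20.0^2 = 5026.55 m^2
Q / (4*pi*r^2) = 8 / 5026.55 = 0.00159155
Lp = 109.5 + 10*log10(0.00159155) = 81.518 dB


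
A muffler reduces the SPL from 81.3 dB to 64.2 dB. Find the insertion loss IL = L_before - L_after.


Insertion loss = SPL without muffler - SPL with muffler
IL = 81.3 - 64.2 = 17.1 dB


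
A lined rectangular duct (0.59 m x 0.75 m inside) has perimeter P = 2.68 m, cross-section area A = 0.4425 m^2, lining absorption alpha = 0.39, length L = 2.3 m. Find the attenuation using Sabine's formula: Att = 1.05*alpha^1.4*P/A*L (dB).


alpha^1.4 = 0.39^1.4 = 0.267603
Attenuation rate = 1.05 * alpha^1.4 * P / A
= 1.05 * 0.267603 * 2.68 / 0.4425 = 1.70177 dB/m
Total Att = 1.70177 * 2.3 = 3.9141 dB


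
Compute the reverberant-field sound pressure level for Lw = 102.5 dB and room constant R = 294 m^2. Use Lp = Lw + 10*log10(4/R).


4/R = 4/294 = 0.0136054
Lp = 102.5 + 10*log10(0.0136054) = 83.837 dB


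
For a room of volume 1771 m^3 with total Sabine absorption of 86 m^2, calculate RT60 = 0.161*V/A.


RT60 = 0.161 * 1771 / 86 = 3.3155 s


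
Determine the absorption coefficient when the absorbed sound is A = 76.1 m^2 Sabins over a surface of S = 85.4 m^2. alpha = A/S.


Absorption coefficient = absorbed power / incident power
alpha = A / S = 76.1 / 85.4 = 0.8911


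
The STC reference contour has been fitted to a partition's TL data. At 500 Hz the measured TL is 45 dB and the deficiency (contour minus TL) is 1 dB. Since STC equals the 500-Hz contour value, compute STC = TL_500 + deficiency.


By ASTM E413, STC = value of the fitted reference contour at 500 Hz.
Contour value at 500 Hz = TL_500 + deficiency = 45 + 1 = 46
STC = 46


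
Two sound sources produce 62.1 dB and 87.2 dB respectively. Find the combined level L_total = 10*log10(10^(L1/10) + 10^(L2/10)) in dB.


10^(62.1/10) = 1.62181e+06
10^(87.2/10) = 5.24807e+08
Sum = 1.62181e+06 + 5.24807e+08 = 5.26429e+08
L_total = 10*log10(5.26429e+08) = 87.213 dB


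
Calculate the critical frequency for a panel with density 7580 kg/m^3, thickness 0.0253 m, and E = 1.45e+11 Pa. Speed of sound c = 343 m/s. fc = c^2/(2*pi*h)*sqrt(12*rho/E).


12*rho/E = 12*7580/1.45e+11 = 6.2731e-07
sqrt(12*rho/E) = sqrt(6.2731e-07) = 0.000792029
c^2/(2*pi*h) = 343^2/(2*pi*0.0253) = 740096
fc = 740096 * 0.000792029 = 586.18 Hz


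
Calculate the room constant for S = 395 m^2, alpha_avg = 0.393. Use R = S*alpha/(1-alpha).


R = 395 * 0.393 / (1 - 0.393) = 255.74 m^2


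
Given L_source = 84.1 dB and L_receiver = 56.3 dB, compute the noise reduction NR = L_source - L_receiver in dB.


NR = L_source - L_receiver (difference between source and receiving room levels)
NR = 84.1 - 56.3 = 27.8 dB


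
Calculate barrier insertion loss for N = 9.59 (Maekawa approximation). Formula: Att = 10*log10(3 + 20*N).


3 + 20*N = 3 + 20*9.59 = 194.8
Att = 10*log10(194.8) = 22.896 dB


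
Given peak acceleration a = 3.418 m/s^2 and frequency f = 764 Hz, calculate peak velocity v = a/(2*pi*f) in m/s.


omega = 2*pi*f = 2*pi*764 = 4800.35 rad/s
v = a / omega = 3.418 / 4800.35 = 0.00071203 m/s


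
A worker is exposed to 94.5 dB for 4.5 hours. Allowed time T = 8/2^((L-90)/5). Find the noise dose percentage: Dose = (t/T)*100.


T_allowed = 8 / 2^((94.5 - 90)/5) = 4.28709 hr
Dose = 4.5 / 4.28709 * 100 = 104.97 %


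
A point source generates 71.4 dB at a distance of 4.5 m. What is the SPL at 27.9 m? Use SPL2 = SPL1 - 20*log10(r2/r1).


r2/r1 = 27.9/4.5 = 6.2
Correction = 20*log10(6.2) = 15.8478 dB
SPL2 = 71.4 - 15.8478 = 55.552 dB


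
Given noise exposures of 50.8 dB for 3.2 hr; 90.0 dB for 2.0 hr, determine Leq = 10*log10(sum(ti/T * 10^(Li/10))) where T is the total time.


T_total = 3.2 + 2.0 = 5.2 hr
(3.2/5.2) * 10^(50.8/10) = 73985.5
(2.0/5.2) * 10^(90.0/10) = 3.84615e+08
Sum = 73985.5 + 3.84615e+08 = 3.84689e+08
Leq = 10*log10(3.84689e+08) = 85.851 dB


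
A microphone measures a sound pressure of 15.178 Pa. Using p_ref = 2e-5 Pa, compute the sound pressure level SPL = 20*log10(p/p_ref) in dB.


p / p_ref = 15.178 / 2e-5 = 758900
SPL = 20 * log10(758900) = 117.6 dB


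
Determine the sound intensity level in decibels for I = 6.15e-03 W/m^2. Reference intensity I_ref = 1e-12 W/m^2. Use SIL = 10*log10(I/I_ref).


I / I_ref = 6.15e-03 / 1e-12 = 6.15e+09
SIL = 10 * log10(6.15e+09) = 97.889 dB


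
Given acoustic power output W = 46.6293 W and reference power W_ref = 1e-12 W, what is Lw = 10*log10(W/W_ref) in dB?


W / W_ref = 46.6293 / 1e-12 = 4.66293e+13
Lw = 10 * log10(4.66293e+13) = 136.69 dB


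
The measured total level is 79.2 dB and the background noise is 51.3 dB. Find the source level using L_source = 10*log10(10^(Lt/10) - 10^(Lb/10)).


10^(79.2/10) = 8.31764e+07
10^(51.3/10) = 134896
Difference = 8.31764e+07 - 134896 = 8.30415e+07
L_source = 10*log10(8.30415e+07) = 79.193 dB


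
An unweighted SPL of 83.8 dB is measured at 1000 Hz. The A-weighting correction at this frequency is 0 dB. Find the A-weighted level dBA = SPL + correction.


A-weighting table: 1000 Hz -> 0 dB correction
SPL_A = SPL + correction = 83.8 + (0) = 83.8 dBA


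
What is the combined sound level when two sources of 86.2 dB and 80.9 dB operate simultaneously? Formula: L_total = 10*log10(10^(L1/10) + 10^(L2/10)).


10^(86.2/10) = 4.16869e+08
10^(80.9/10) = 1.23027e+08
Sum = 4.16869e+08 + 1.23027e+08 = 5.39896e+08
L_total = 10*log10(5.39896e+08) = 87.323 dB


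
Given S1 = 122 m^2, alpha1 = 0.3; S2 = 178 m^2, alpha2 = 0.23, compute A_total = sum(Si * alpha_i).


122 * 0.3 = 36.6
178 * 0.23 = 40.94
A_total = 36.6 + 40.94 = 77.54 m^2


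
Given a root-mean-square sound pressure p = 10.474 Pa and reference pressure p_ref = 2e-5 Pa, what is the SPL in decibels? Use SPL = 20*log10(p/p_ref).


p / p_ref = 10.474 / 2e-5 = 523700
SPL = 20 * log10(523700) = 114.38 dB


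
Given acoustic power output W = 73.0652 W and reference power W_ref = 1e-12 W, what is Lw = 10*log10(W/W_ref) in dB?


W / W_ref = 73.0652 / 1e-12 = 7.30652e+13
Lw = 10 * log10(7.30652e+13) = 138.64 dB


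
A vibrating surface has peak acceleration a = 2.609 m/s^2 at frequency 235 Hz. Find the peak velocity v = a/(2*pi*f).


omega = 2*pi*f = 2*pi*235 = 1476.55 rad/s
v = a / omega = 2.609 / 1476.55 = 0.001767 m/s


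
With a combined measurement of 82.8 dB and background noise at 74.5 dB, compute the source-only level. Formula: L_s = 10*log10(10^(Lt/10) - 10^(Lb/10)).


10^(82.8/10) = 1.90546e+08
10^(74.5/10) = 2.81838e+07
Difference = 1.90546e+08 - 2.81838e+07 = 1.62362e+08
L_source = 10*log10(1.62362e+08) = 82.105 dB


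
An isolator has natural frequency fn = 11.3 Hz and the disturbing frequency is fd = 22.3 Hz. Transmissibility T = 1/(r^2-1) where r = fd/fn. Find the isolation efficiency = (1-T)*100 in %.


r = 22.3 / 11.3 = 1.97345
r^2 - 1 = 1.97345^2 - 1 = 2.8945
T = 1/2.8945 = 0.345483
Efficiency = (1 - 0.345483)*100 = 65.452 %


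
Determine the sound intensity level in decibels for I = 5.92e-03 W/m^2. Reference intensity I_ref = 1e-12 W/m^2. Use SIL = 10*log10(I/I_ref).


I / I_ref = 5.92e-03 / 1e-12 = 5.92e+09
SIL = 10 * log10(5.92e+09) = 97.723 dB


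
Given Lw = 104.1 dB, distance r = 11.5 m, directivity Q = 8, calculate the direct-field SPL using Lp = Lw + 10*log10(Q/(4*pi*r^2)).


4*pi*r^2 = 4*pi*11.5^2 = 1661.9 m^2
Q / (4*pi*r^2) = 8 / 1661.9 = 0.00481377
Lp = 104.1 + 10*log10(0.00481377) = 80.925 dB


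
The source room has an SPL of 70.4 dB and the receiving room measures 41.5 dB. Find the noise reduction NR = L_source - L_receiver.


NR = L_source - L_receiver (difference between source and receiving room levels)
NR = 70.4 - 41.5 = 28.9 dB


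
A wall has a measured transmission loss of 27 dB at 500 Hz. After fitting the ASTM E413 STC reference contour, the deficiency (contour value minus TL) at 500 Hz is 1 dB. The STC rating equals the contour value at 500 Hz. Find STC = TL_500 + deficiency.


By ASTM E413, STC = value of the fitted reference contour at 500 Hz.
Contour value at 500 Hz = TL_500 + deficiency = 27 + 1 = 28
STC = 28


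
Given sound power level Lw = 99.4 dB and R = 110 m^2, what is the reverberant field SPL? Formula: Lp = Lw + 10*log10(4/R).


4/R = 4/110 = 0.0363636
Lp = 99.4 + 10*log10(0.0363636) = 85.007 dB


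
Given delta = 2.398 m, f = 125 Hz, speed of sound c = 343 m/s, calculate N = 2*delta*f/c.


N = 2*delta*f/c = 2*delta/lambda, where lambda = c/f
lambda = 343 / 125 = 2.744 m
N = 2 * 2.398 / 2.744 = 1.7478


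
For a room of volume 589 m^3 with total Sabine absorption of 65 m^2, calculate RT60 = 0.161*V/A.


RT60 = 0.161 * 589 / 65 = 1.4589 s


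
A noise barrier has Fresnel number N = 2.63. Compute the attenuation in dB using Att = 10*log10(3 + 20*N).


3 + 20*N = 3 + 20*2.63 = 55.6
Att = 10*log10(55.6) = 17.451 dB


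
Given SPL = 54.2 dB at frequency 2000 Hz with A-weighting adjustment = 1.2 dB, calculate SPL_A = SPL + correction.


A-weighting table: 2000 Hz -> 1.2 dB correction
SPL_A = SPL + correction = 54.2 + (1.2) = 55.4 dBA


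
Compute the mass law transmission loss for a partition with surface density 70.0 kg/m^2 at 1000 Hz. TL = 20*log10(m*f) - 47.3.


m * f = 70.0 * 1000 = 70000
20*log10(70000) = 96.902 dB
TL = 96.902 - 47.3 = 49.602 dB


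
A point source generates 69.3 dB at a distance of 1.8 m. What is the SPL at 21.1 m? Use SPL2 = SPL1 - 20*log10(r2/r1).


r2/r1 = 21.1/1.8 = 11.7222
Correction = 20*log10(11.7222) = 21.3802 dB
SPL2 = 69.3 - 21.3802 = 47.92 dB


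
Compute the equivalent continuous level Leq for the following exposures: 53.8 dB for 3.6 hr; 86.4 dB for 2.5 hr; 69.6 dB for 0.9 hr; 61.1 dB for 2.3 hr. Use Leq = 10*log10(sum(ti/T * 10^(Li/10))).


T_total = 3.6 + 2.5 + 0.9 + 2.3 = 9.3 hr
(3.6/9.3) * 10^(53.8/10) = 92858
(2.5/9.3) * 10^(86.4/10) = 1.17343e+08
(0.9/9.3) * 10^(69.6/10) = 882591
(2.3/9.3) * 10^(61.1/10) = 318599
Sum = 92858 + 1.17343e+08 + 882591 + 318599 = 1.18637e+08
Leq = 10*log10(1.18637e+08) = 80.742 dB


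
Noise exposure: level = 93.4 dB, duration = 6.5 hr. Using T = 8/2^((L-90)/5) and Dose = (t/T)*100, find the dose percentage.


T_allowed = 8 / 2^((93.4 - 90)/5) = 4.99332 hr
Dose = 6.5 / 4.99332 * 100 = 130.17 %


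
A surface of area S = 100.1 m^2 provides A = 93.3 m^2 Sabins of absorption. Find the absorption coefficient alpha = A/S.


Absorption coefficient = absorbed power / incident power
alpha = A / S = 93.3 / 100.1 = 0.93207


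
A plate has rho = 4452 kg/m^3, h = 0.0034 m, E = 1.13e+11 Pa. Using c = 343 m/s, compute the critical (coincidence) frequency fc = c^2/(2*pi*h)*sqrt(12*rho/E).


12*rho/E = 12*4452/1.13e+11 = 4.72779e-07
sqrt(12*rho/E) = sqrt(4.72779e-07) = 0.000687589
c^2/(2*pi*h) = 343^2/(2*pi*0.0034) = 5.50718e+06
fc = 5.50718e+06 * 0.000687589 = 3786.7 Hz


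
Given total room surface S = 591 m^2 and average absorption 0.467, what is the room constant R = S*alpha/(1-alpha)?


R = 591 * 0.467 / (1 - 0.467) = 517.82 m^2


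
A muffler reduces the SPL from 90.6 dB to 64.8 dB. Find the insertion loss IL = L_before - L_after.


Insertion loss = SPL without muffler - SPL with muffler
IL = 90.6 - 64.8 = 25.8 dB


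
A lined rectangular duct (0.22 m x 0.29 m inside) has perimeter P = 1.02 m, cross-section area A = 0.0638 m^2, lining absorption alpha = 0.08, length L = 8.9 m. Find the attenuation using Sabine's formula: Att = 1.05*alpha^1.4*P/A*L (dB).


alpha^1.4 = 0.08^1.4 = 0.029129
Attenuation rate = 1.05 * alpha^1.4 * P / A
= 1.05 * 0.029129 * 1.02 / 0.0638 = 0.488984 dB/m
Total Att = 0.488984 * 8.9 = 4.352 dB


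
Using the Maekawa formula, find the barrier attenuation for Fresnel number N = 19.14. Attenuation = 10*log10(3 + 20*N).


3 + 20*N = 3 + 20*19.14 = 385.8
Att = 10*log10(385.8) = 25.864 dB


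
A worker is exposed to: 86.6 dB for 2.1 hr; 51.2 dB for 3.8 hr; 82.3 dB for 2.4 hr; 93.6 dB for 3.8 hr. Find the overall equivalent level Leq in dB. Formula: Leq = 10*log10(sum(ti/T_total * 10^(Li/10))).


T_total = 2.1 + 3.8 + 2.4 + 3.8 = 12.1 hr
(2.1/12.1) * 10^(86.6/10) = 7.93294e+07
(3.8/12.1) * 10^(51.2/10) = 41399.8
(2.4/12.1) * 10^(82.3/10) = 3.36842e+07
(3.8/12.1) * 10^(93.6/10) = 7.19446e+08
Sum = 7.93294e+07 + 41399.8 + 3.36842e+07 + 7.19446e+08 = 8.32501e+08
Leq = 10*log10(8.32501e+08) = 89.204 dB


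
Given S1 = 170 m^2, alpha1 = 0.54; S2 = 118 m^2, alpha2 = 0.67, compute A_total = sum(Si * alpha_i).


170 * 0.54 = 91.8
118 * 0.67 = 79.06
A_total = 91.8 + 79.06 = 170.86 m^2


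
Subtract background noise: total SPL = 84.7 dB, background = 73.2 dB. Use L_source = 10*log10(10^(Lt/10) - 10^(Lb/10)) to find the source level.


10^(84.7/10) = 2.95121e+08
10^(73.2/10) = 2.0893e+07
Difference = 2.95121e+08 - 2.0893e+07 = 2.74228e+08
L_source = 10*log10(2.74228e+08) = 84.381 dB


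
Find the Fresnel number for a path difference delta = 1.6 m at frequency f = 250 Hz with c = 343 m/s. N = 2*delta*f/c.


N = 2*delta*f/c = 2*delta/lambda, where lambda = c/f
lambda = 343 / 250 = 1.372 m
N = 2 * 1.6 / 1.372 = 2.3324


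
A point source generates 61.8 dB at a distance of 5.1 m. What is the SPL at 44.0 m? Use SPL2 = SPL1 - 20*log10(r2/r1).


r2/r1 = 44.0/5.1 = 8.62745
Correction = 20*log10(8.62745) = 18.7176 dB
SPL2 = 61.8 - 18.7176 = 43.082 dB


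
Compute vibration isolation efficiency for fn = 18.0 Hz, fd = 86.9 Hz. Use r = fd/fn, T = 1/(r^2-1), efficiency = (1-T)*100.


r = 86.9 / 18.0 = 4.82778
r^2 - 1 = 4.82778^2 - 1 = 22.3075
T = 1/22.3075 = 0.044828
Efficiency = (1 - 0.044828)*100 = 95.517 %


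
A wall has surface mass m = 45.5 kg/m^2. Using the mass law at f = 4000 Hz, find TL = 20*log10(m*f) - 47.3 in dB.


m * f = 45.5 * 4000 = 182000
20*log10(182000) = 105.201 dB
TL = 105.201 - 47.3 = 57.901 dB


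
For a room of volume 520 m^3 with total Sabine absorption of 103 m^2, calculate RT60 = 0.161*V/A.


RT60 = 0.161 * 520 / 103 = 0.81282 s


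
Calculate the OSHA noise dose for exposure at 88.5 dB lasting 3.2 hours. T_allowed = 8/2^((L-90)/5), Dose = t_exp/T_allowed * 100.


T_allowed = 8 / 2^((88.5 - 90)/5) = 9.84916 hr
Dose = 3.2 / 9.84916 * 100 = 32.49 %


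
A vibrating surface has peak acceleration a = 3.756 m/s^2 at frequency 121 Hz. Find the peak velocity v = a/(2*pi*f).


omega = 2*pi*f = 2*pi*121 = 760.265 rad/s
v = a / omega = 3.756 / 760.265 = 0.0049404 m/s


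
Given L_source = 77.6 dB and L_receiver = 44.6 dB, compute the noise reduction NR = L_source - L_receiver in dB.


NR = L_source - L_receiver (difference between source and receiving room levels)
NR = 77.6 - 44.6 = 33 dB


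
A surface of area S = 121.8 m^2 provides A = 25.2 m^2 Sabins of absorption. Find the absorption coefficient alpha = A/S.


Absorption coefficient = absorbed power / incident power
alpha = A / S = 25.2 / 121.8 = 0.2069


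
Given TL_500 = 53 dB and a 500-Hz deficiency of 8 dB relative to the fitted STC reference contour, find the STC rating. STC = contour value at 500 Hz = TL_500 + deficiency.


By ASTM E413, STC = value of the fitted reference contour at 500 Hz.
Contour value at 500 Hz = TL_500 + deficiency = 53 + 8 = 61
STC = 61


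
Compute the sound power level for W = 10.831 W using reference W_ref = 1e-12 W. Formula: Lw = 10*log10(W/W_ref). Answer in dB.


W / W_ref = 10.831 / 1e-12 = 1.0831e+13
Lw = 10 * log10(1.0831e+13) = 130.35 dB


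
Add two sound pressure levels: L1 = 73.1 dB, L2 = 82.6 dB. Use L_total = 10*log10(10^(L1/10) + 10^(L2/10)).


10^(73.1/10) = 2.04174e+07
10^(82.6/10) = 1.8197e+08
Sum = 2.04174e+07 + 1.8197e+08 = 2.02387e+08
L_total = 10*log10(2.02387e+08) = 83.062 dB


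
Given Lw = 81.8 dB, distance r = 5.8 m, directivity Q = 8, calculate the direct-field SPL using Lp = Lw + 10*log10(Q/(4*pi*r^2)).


4*pi*r^2 = 4*pi*5.8^2 = 422.733 m^2
Q / (4*pi*r^2) = 8 / 422.733 = 0.0189245
Lp = 81.8 + 10*log10(0.0189245) = 64.57 dB


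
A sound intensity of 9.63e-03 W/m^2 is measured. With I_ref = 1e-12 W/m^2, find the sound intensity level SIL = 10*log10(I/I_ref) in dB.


I / I_ref = 9.63e-03 / 1e-12 = 9.63e+09
SIL = 10 * log10(9.63e+09) = 99.836 dB


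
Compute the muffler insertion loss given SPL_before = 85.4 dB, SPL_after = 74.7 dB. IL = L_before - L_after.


Insertion loss = SPL without muffler - SPL with muffler
IL = 85.4 - 74.7 = 10.7 dB


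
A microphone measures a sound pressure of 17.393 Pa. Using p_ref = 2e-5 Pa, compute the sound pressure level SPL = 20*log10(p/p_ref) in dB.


p / p_ref = 17.393 / 2e-5 = 869650
SPL = 20 * log10(869650) = 118.79 dB


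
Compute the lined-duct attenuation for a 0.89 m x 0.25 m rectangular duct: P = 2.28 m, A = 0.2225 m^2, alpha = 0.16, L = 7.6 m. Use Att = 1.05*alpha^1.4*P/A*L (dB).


alpha^1.4 = 0.16^1.4 = 0.076872
Attenuation rate = 1.05 * alpha^1.4 * P / A
= 1.05 * 0.076872 * 2.28 / 0.2225 = 0.827108 dB/m
Total Att = 0.827108 * 7.6 = 6.286 dB


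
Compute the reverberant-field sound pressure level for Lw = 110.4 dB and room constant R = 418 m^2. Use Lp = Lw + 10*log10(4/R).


4/R = 4/418 = 0.00956938
Lp = 110.4 + 10*log10(0.00956938) = 90.209 dB


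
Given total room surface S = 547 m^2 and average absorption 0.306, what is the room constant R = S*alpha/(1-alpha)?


R = 547 * 0.306 / (1 - 0.306) = 241.18 m^2


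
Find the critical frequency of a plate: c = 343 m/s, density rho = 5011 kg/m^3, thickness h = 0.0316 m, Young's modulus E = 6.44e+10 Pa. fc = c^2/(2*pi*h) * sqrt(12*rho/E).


12*rho/E = 12*5011/6.44e+10 = 9.33727e-07
sqrt(12*rho/E) = sqrt(9.33727e-07) = 0.000966296
c^2/(2*pi*h) = 343^2/(2*pi*0.0316) = 592545
fc = 592545 * 0.000966296 = 572.57 Hz


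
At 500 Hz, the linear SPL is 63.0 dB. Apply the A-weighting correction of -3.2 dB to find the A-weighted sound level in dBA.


A-weighting table: 500 Hz -> -3.2 dB correction
SPL_A = SPL + correction = 63.0 + (-3.2) = 59.8 dBA


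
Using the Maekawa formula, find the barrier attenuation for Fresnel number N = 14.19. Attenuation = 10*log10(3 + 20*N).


3 + 20*N = 3 + 20*14.19 = 286.8
Att = 10*log10(286.8) = 24.576 dB


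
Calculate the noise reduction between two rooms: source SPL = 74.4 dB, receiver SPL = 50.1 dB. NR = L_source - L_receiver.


NR = L_source - L_receiver (difference between source and receiving room levels)
NR = 74.4 - 50.1 = 24.3 dB


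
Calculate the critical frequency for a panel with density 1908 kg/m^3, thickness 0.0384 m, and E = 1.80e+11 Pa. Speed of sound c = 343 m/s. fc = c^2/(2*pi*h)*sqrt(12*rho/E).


12*rho/E = 12*1908/1.80e+11 = 1.272e-07
sqrt(12*rho/E) = sqrt(1.272e-07) = 0.000356651
c^2/(2*pi*h) = 343^2/(2*pi*0.0384) = 487615
fc = 487615 * 0.000356651 = 173.91 Hz


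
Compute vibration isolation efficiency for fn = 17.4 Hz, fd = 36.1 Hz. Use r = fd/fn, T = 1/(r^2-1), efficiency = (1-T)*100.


r = 36.1 / 17.4 = 2.07471
r^2 - 1 = 2.07471^2 - 1 = 3.30442
T = 1/3.30442 = 0.302625
Efficiency = (1 - 0.302625)*100 = 69.738 %


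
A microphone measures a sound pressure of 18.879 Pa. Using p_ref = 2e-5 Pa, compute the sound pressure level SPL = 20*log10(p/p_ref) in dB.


p / p_ref = 18.879 / 2e-5 = 943950
SPL = 20 * log10(943950) = 119.5 dB


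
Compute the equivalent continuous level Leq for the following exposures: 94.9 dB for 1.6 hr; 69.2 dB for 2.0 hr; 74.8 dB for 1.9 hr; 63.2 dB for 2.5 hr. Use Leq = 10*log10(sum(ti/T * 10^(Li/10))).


T_total = 1.6 + 2.0 + 1.9 + 2.5 = 8.0 hr
(1.6/8.0) * 10^(94.9/10) = 6.18059e+08
(2.0/8.0) * 10^(69.2/10) = 2.07941e+06
(1.9/8.0) * 10^(74.8/10) = 7.17239e+06
(2.5/8.0) * 10^(63.2/10) = 652905
Sum = 6.18059e+08 + 2.07941e+06 + 7.17239e+06 + 652905 = 6.27964e+08
Leq = 10*log10(6.27964e+08) = 87.979 dB


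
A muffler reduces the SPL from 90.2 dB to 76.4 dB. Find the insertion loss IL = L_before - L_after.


Insertion loss = SPL without muffler - SPL with muffler
IL = 90.2 - 76.4 = 13.8 dB


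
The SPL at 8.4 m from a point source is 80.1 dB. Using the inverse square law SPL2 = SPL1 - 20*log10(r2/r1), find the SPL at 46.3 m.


r2/r1 = 46.3/8.4 = 5.5119
Correction = 20*log10(5.5119) = 14.826 dB
SPL2 = 80.1 - 14.826 = 65.274 dB


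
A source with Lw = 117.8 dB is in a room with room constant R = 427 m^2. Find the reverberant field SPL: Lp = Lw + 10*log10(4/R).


4/R = 4/427 = 0.00936768
Lp = 117.8 + 10*log10(0.00936768) = 97.516 dB


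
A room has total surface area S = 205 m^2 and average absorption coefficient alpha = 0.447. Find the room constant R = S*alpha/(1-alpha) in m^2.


R = 205 * 0.447 / (1 - 0.447) = 165.71 m^2


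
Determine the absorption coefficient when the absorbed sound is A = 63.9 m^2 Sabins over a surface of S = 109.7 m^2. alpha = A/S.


Absorption coefficient = absorbed power / incident power
alpha = A / S = 63.9 / 109.7 = 0.5825


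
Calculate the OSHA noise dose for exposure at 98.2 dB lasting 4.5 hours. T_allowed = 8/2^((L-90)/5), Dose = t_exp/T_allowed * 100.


T_allowed = 8 / 2^((98.2 - 90)/5) = 2.56685 hr
Dose = 4.5 / 2.56685 * 100 = 175.31 %


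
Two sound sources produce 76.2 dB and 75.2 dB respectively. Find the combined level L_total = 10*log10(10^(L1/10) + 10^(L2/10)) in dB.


10^(76.2/10) = 4.16869e+07
10^(75.2/10) = 3.31131e+07
Sum = 4.16869e+07 + 3.31131e+07 = 7.48e+07
L_total = 10*log10(7.48e+07) = 78.739 dB


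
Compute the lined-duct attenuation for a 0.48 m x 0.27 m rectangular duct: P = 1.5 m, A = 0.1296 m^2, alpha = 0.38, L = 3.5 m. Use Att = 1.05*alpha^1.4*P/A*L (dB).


alpha^1.4 = 0.38^1.4 = 0.258046
Attenuation rate = 1.05 * alpha^1.4 * P / A
= 1.05 * 0.258046 * 1.5 / 0.1296 = 3.13598 dB/m
Total Att = 3.13598 * 3.5 = 10.976 dB


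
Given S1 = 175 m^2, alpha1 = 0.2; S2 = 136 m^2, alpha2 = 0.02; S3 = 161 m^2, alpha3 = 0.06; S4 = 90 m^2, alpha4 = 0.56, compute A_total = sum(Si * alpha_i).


175 * 0.2 = 35
136 * 0.02 = 2.72
161 * 0.06 = 9.66
90 * 0.56 = 50.4
A_total = 35 + 2.72 + 9.66 + 50.4 = 97.78 m^2


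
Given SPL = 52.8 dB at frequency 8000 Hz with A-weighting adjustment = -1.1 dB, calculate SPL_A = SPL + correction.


A-weighting table: 8000 Hz -> -1.1 dB correction
SPL_A = SPL + correction = 52.8 + (-1.1) = 51.7 dBA


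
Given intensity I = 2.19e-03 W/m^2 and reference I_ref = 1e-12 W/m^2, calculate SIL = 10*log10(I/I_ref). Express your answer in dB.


I / I_ref = 2.19e-03 / 1e-12 = 2.19e+09
SIL = 10 * log10(2.19e+09) = 93.404 dB


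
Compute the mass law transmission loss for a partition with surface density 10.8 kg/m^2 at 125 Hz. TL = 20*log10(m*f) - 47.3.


m * f = 10.8 * 125 = 1350
20*log10(1350) = 62.6067 dB
TL = 62.6067 - 47.3 = 15.307 dB


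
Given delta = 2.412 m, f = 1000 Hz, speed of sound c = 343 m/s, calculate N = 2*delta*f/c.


N = 2*delta*f/c = 2*delta/lambda, where lambda = c/f
lambda = 343 / 1000 = 0.343 m
N = 2 * 2.412 / 0.343 = 14.064


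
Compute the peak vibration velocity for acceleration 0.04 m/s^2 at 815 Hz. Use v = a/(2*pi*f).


omega = 2*pi*f = 2*pi*815 = 5120.8 rad/s
v = a / omega = 0.04 / 5120.8 = 7.8113e-06 m/s


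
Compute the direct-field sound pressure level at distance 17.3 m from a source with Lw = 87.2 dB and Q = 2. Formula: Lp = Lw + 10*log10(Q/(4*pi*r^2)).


4*pi*r^2 = 4*pi*17.3^2 = 3760.99 m^2
Q / (4*pi*r^2) = 2 / 3760.99 = 0.000531775
Lp = 87.2 + 10*log10(0.000531775) = 54.457 dB


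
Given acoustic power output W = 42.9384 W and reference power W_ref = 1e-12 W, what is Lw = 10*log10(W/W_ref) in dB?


W / W_ref = 42.9384 / 1e-12 = 4.29384e+13
Lw = 10 * log10(4.29384e+13) = 136.33 dB


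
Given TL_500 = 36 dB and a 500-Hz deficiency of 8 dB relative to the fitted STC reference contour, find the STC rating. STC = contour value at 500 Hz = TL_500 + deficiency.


By ASTM E413, STC = value of the fitted reference contour at 500 Hz.
Contour value at 500 Hz = TL_500 + deficiency = 36 + 8 = 44
STC = 44


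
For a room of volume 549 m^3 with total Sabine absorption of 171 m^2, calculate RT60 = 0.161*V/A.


RT60 = 0.161 * 549 / 171 = 0.51689 s


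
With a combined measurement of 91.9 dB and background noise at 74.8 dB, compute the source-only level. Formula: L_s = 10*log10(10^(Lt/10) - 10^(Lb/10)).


10^(91.9/10) = 1.54882e+09
10^(74.8/10) = 3.01995e+07
Difference = 1.54882e+09 - 3.01995e+07 = 1.51862e+09
L_source = 10*log10(1.51862e+09) = 91.814 dB


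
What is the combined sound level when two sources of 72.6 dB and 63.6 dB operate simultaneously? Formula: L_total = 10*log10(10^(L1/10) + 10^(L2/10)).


10^(72.6/10) = 1.8197e+07
10^(63.6/10) = 2.29087e+06
Sum = 1.8197e+07 + 2.29087e+06 = 2.04879e+07
L_total = 10*log10(2.04879e+07) = 73.115 dB


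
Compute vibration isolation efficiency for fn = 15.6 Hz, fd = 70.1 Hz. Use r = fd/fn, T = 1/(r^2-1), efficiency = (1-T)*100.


r = 70.1 / 15.6 = 4.49359
r^2 - 1 = 4.49359^2 - 1 = 19.1924
T = 1/19.1924 = 0.052104
Efficiency = (1 - 0.052104)*100 = 94.79 %


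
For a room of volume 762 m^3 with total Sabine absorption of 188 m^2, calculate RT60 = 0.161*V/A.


RT60 = 0.161 * 762 / 188 = 0.65256 s


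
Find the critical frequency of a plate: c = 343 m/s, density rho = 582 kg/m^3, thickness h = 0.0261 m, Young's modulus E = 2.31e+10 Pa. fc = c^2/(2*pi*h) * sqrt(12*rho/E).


12*rho/E = 12*582/2.31e+10 = 3.02338e-07
sqrt(12*rho/E) = sqrt(3.02338e-07) = 0.000549853
c^2/(2*pi*h) = 343^2/(2*pi*0.0261) = 717411
fc = 717411 * 0.000549853 = 394.47 Hz


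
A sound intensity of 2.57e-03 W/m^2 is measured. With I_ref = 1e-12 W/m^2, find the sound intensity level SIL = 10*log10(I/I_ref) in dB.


I / I_ref = 2.57e-03 / 1e-12 = 2.57e+09
SIL = 10 * log10(2.57e+09) = 94.099 dB


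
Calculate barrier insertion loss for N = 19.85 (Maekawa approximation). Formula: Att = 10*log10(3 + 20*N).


3 + 20*N = 3 + 20*19.85 = 400
Att = 10*log10(400) = 26.021 dB


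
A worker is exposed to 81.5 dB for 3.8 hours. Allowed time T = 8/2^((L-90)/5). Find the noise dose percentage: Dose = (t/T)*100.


T_allowed = 8 / 2^((81.5 - 90)/5) = 25.9921 hr
Dose = 3.8 / 25.9921 * 100 = 14.62 %


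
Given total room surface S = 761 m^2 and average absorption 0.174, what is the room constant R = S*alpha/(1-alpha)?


R = 761 * 0.174 / (1 - 0.174) = 160.31 m^2


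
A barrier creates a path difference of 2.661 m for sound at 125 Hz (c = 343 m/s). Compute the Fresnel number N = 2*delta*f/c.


N = 2*delta*f/c = 2*delta/lambda, where lambda = c/f
lambda = 343 / 125 = 2.744 m
N = 2 * 2.661 / 2.744 = 1.9395


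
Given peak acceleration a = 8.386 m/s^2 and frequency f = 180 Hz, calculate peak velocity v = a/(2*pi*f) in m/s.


omega = 2*pi*f = 2*pi*180 = 1130.97 rad/s
v = a / omega = 8.386 / 1130.97 = 0.0074149 m/s


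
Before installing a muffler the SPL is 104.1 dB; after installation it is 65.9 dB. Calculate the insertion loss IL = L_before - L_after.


Insertion loss = SPL without muffler - SPL with muffler
IL = 104.1 - 65.9 = 38.2 dB


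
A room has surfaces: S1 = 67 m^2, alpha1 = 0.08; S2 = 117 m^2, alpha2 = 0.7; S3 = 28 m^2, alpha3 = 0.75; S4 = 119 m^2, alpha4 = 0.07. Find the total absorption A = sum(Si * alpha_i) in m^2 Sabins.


67 * 0.08 = 5.36
117 * 0.7 = 81.9
28 * 0.75 = 21
119 * 0.07 = 8.33
A_total = 5.36 + 81.9 + 21 + 8.33 = 116.59 m^2


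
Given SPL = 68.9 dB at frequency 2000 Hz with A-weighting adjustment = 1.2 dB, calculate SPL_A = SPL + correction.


A-weighting table: 2000 Hz -> 1.2 dB correction
SPL_A = SPL + correction = 68.9 + (1.2) = 70.1 dBA


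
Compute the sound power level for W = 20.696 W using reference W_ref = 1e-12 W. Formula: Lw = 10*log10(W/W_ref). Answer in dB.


W / W_ref = 20.696 / 1e-12 = 2.0696e+13
Lw = 10 * log10(2.0696e+13) = 133.16 dB


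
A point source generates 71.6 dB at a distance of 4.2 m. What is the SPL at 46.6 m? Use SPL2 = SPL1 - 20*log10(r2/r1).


r2/r1 = 46.6/4.2 = 11.0952
Correction = 20*log10(11.0952) = 20.9027 dB
SPL2 = 71.6 - 20.9027 = 50.697 dB


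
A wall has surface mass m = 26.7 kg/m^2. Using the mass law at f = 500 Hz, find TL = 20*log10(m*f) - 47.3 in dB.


m * f = 26.7 * 500 = 13350
20*log10(13350) = 82.5096 dB
TL = 82.5096 - 47.3 = 35.21 dB


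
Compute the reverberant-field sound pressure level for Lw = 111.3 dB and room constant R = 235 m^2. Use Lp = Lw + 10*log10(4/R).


4/R = 4/235 = 0.0170213
Lp = 111.3 + 10*log10(0.0170213) = 93.61 dB


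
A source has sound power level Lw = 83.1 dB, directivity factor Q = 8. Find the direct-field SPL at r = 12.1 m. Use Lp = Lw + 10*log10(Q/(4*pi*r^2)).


4*pi*r^2 = 4*pi*12.1^2 = 1839.84 m^2
Q / (4*pi*r^2) = 8 / 1839.84 = 0.0043482
Lp = 83.1 + 10*log10(0.0043482) = 59.483 dB


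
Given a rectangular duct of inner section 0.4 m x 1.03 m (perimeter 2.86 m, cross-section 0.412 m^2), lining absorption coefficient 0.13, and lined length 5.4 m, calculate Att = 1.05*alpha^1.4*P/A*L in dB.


alpha^1.4 = 0.13^1.4 = 0.0574805
Attenuation rate = 1.05 * alpha^1.4 * P / A
= 1.05 * 0.0574805 * 2.86 / 0.412 = 0.418966 dB/m
Total Att = 0.418966 * 5.4 = 2.2624 dB


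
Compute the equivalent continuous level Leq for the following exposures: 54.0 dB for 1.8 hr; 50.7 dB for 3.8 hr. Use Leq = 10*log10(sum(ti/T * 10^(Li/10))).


T_total = 1.8 + 3.8 = 5.6 hr
(1.8/5.6) * 10^(54.0/10) = 80739.2
(3.8/5.6) * 10^(50.7/10) = 79725.2
Sum = 80739.2 + 79725.2 = 160464
Leq = 10*log10(160464) = 52.054 dB


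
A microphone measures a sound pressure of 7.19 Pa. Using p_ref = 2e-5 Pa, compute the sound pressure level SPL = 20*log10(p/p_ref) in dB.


p / p_ref = 7.19 / 2e-5 = 359500
SPL = 20 * log10(359500) = 111.11 dB


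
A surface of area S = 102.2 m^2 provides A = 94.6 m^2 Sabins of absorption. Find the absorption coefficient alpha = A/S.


Absorption coefficient = absorbed power / incident power
alpha = A / S = 94.6 / 102.2 = 0.92564


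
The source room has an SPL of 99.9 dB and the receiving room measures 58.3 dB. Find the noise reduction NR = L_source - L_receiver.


NR = L_source - L_receiver (difference between source and receiving room levels)
NR = 99.9 - 58.3 = 41.6 dB


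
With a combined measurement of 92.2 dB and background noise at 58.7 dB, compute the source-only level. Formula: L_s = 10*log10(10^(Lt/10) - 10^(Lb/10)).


10^(92.2/10) = 1.65959e+09
10^(58.7/10) = 741310
Difference = 1.65959e+09 - 741310 = 1.65885e+09
L_source = 10*log10(1.65885e+09) = 92.198 dB


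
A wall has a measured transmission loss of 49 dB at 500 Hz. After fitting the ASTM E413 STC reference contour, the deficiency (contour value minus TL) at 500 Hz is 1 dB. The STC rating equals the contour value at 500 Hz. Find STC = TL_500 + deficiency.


By ASTM E413, STC = value of the fitted reference contour at 500 Hz.
Contour value at 500 Hz = TL_500 + deficiency = 49 + 1 = 50
STC = 50


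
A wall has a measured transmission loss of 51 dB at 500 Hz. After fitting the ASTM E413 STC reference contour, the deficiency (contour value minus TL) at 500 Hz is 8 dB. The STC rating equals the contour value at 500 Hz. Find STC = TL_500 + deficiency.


By ASTM E413, STC = value of the fitted reference contour at 500 Hz.
Contour value at 500 Hz = TL_500 + deficiency = 51 + 8 = 59
STC = 59


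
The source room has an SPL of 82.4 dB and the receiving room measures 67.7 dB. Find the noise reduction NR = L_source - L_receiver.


NR = L_source - L_receiver (difference between source and receiving room levels)
NR = 82.4 - 67.7 = 14.7 dB


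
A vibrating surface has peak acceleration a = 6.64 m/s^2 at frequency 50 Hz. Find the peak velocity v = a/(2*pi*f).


omega = 2*pi*f = 2*pi*50 = 314.159 rad/s
v = a / omega = 6.64 / 314.159 = 0.021136 m/s


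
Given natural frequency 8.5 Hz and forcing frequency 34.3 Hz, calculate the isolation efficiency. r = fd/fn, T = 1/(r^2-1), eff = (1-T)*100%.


r = 34.3 / 8.5 = 4.03529
r^2 - 1 = 4.03529^2 - 1 = 15.2836
T = 1/15.2836 = 0.0654296
Efficiency = (1 - 0.0654296)*100 = 93.457 %


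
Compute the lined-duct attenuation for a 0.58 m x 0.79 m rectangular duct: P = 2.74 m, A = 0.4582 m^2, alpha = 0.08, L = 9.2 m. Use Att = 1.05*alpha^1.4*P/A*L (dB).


alpha^1.4 = 0.08^1.4 = 0.029129
Attenuation rate = 1.05 * alpha^1.4 * P / A
= 1.05 * 0.029129 * 2.74 / 0.4582 = 0.182899 dB/m
Total Att = 0.182899 * 9.2 = 1.6827 dB
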